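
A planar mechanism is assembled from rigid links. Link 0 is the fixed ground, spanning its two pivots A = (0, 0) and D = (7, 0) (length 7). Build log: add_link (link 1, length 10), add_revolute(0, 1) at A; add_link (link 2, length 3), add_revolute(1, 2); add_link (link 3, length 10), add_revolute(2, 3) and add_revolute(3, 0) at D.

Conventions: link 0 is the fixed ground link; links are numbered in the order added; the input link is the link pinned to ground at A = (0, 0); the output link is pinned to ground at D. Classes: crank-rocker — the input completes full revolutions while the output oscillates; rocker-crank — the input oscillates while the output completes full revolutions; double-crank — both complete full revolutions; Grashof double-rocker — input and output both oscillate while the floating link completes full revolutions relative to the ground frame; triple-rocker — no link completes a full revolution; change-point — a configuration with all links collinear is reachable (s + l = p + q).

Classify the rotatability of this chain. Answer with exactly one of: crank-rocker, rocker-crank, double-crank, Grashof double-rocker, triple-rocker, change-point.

lengths: ground=7, input=10, coupler=3, output=10
sorted: s=3 (shortest), l=10 (longest), p+q=17
s + l = 13 vs p + q = 17
s + l < p + q (Grashof) with shortest = coupler link → Grashof double-rocker

Grashof double-rocker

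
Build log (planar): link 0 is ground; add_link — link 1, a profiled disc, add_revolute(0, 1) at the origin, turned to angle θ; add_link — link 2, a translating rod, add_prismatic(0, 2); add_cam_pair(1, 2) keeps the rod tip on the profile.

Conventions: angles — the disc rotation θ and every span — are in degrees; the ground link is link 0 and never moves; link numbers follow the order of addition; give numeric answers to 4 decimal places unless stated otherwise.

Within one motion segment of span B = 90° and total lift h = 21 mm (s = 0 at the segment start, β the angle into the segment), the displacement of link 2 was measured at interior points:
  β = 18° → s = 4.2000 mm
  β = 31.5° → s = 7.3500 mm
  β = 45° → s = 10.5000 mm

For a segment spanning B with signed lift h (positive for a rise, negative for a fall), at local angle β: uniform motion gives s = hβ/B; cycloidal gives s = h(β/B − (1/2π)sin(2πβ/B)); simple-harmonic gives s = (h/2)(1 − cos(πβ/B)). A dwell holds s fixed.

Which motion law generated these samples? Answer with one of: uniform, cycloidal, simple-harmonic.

candidates at β/B = r: uniform s = h·r (linear in β); cycloidal s = h·(r − sin(2πr)/(2π)); simple-harmonic s = (h/2)(1 − cos(πr))
β=18°: printed 4.2000 | uniform 4.2000, cycloidal 1.0213, simple-harmonic 2.0053
β=31.5°: printed 7.3500 | uniform 7.3500, cycloidal 4.6461, simple-harmonic 5.7331
β=45°: printed 10.5000 | uniform 10.5000, cycloidal 10.5000, simple-harmonic 10.5000
only one law matches every sample → uniform

uniform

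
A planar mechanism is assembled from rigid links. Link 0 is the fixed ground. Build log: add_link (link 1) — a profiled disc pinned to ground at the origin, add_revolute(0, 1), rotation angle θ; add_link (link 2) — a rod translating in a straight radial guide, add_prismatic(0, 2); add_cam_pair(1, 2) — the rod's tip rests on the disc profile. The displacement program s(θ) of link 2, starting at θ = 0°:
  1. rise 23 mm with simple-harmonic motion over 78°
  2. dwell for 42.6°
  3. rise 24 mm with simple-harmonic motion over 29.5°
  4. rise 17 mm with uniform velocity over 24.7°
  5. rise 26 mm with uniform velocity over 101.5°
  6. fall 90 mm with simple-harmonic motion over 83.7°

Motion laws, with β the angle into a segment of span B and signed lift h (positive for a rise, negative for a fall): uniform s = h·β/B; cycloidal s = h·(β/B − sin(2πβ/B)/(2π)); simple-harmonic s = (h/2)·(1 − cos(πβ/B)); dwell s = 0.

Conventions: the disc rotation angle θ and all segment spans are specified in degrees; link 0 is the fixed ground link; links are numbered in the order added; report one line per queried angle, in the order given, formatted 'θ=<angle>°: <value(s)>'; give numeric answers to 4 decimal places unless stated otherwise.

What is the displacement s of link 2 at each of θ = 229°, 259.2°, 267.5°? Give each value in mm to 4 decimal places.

seg 1 [0°–78°] simple-harmonic, h=23: full span → s += 23 → s = 23.0000
seg 2 [78°–120.6°] dwell: s stays 23.0000
seg 3 [120.6°–150.1°] simple-harmonic, h=24: full span → s += 24 → s = 47.0000
seg 4 [150.1°–174.8°] uniform, h=17: full span → s += 17 → s = 64.0000
seg 5 [174.8°–276.3°] uniform, h=26: θ=229° here. β=54.2, B=101.5. 26·54.2/101.5 = 13.8837 → s = 77.8837
seg 5 [174.8°–276.3°] uniform, h=26: θ=259.2° here. β=84.4, B=101.5. 26·84.4/101.5 = 21.6197 → s = 85.6197
seg 5 [174.8°–276.3°] uniform, h=26: θ=267.5° here. β=92.7, B=101.5. 26·92.7/101.5 = 23.7458 → s = 87.7458

θ=229°: 77.8837
θ=259.2°: 85.6197
θ=267.5°: 87.7458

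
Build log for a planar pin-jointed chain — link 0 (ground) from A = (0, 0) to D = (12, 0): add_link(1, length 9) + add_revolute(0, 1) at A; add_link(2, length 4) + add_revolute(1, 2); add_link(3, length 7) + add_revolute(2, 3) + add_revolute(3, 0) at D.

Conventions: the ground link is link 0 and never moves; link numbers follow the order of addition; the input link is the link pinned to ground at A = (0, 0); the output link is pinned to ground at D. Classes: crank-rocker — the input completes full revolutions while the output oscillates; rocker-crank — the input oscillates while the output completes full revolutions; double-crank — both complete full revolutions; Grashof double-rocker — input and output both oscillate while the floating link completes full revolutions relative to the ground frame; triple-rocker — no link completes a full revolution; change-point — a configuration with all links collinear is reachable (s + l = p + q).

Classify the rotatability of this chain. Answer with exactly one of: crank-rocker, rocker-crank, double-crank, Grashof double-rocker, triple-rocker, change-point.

lengths: ground=12, input=9, coupler=4, output=7
sorted: s=4 (shortest), l=12 (longest), p+q=16
s + l = 16 vs p + q = 16
s + l = p + q → change-point (collinear configuration reachable)

change-point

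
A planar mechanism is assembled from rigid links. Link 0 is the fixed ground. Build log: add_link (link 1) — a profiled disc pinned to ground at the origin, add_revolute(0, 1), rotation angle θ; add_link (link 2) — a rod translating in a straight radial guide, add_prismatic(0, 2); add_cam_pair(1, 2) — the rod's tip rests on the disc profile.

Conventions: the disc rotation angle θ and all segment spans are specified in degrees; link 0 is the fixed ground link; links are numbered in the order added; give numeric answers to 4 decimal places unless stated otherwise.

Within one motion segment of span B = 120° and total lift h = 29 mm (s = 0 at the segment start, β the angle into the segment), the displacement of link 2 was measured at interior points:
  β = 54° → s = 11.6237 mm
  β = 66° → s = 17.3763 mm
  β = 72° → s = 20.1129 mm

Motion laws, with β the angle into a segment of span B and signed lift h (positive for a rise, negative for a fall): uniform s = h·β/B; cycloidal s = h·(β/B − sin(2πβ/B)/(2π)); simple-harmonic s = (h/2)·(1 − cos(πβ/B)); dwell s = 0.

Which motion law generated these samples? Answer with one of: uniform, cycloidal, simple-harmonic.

candidates at β/B = r: uniform s = h·r (linear in β); cycloidal s = h·(r − sin(2πr)/(2π)); simple-harmonic s = (h/2)(1 − cos(πr))
β=54°: printed 11.6237 | uniform 13.0500, cycloidal 11.6237, simple-harmonic 12.2317
β=66°: printed 17.3763 | uniform 15.9500, cycloidal 17.3763, simple-harmonic 16.7683
β=72°: printed 20.1129 | uniform 17.4000, cycloidal 20.1129, simple-harmonic 18.9807
only one law matches every sample → cycloidal

cycloidal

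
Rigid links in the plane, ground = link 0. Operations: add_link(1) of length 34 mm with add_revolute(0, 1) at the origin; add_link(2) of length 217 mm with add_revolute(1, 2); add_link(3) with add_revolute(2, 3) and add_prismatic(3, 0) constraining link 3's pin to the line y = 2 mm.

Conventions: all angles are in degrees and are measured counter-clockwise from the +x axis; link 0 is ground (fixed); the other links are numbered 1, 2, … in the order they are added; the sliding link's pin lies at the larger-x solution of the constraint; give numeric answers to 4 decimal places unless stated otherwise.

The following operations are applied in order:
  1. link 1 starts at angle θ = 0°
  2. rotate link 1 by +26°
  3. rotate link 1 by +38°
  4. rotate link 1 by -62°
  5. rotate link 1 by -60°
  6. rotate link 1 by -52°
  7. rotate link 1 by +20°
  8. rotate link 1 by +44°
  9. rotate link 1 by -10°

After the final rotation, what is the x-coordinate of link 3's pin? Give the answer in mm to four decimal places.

geometry: r = 34 mm, L = 217 mm, e = 2 mm; θ starts at 0°
rotate link 1 by +26°: θ ← 0° +26° = 26°
rotate link 1 by +38°: θ ← 26° +38° = 64°
rotate link 1 by -62°: θ ← 64° -62° = 2°
rotate link 1 by -60°: θ ← 2° -60° = -58°
rotate link 1 by -52°: θ ← -58° -52° = -110°
rotate link 1 by +20°: θ ← -110° +20° = -90°
rotate link 1 by +44°: θ ← -90° +44° = -46°
rotate link 1 by -10°: θ ← -46° -10° = -56°
crank pin P = (r cos θ, r sin θ) = (19.012559, -28.187277)
h = r sin θ − e = -28.187277 − 2 = -30.187277
x = r cos θ + √(L² − h²) = 19.012559 + 214.890038 = 233.902596

233.9026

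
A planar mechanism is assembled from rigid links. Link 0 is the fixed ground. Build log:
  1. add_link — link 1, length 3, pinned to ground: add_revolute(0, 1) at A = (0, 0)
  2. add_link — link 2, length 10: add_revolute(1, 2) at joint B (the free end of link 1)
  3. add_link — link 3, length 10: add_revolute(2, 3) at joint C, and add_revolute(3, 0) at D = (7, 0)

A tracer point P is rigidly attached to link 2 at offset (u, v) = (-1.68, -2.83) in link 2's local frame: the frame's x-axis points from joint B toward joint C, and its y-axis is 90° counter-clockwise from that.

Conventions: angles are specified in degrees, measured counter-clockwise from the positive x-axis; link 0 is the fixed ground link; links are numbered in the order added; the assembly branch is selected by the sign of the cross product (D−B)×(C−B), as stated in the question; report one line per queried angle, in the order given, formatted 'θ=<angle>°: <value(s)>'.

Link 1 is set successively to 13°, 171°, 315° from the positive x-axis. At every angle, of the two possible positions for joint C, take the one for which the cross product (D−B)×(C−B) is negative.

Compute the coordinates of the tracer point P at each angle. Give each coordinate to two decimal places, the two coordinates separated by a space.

A=(0,0), D=(7.00,0)
θ=13°: B = A + 3.00·(cos13°, sin13°) = (2.9231, 0.6749)
θ=13°: |BD| = 4.1324
θ=13°: circle(B,10.00) ∩ circle(D,10.00): a=2.0662, h=9.7842
θ=13°:   candidates: C₊=(6.5594,9.9903) cross=40.432; C₋=(3.3637,-9.3154) cross=-40.432
θ=13°:   branch - wants cross < 0 → take C=(3.3637,-9.3154) (cross=-40.432)
θ=13°: ex = (C−B)/|BC| = (0.0441,-0.9990); ey = (0.9990,0.0441)
θ=13°: P = B + -1.68·ex + -2.83·ey = (0.0218,2.2285)
θ=171°: B = A + 3.00·(cos171°, sin171°) = (-2.9631, 0.4693)
θ=171°: |BD| = 9.9741
θ=171°: circle(B,10.00) ∩ circle(D,10.00): a=4.9871, h=8.6677
θ=171°:   candidates: C₊=(2.4263,8.8928) cross=86.453; C₋=(1.6106,-8.4235) cross=-86.453
θ=171°:   branch - wants cross < 0 → take C=(1.6106,-8.4235) (cross=-86.453)
θ=171°: ex = (C−B)/|BC| = (0.4574,-0.8893); ey = (0.8893,0.4574)
θ=171°: P = B + -1.68·ex + -2.83·ey = (-6.2481,0.6689)
θ=315°: B = A + 3.00·(cos315°, sin315°) = (2.1213, -2.1213)
θ=315°: |BD| = 5.3199
θ=315°: circle(B,10.00) ∩ circle(D,10.00): a=2.6600, h=9.6397
θ=315°:   candidates: C₊=(0.7168,7.7796) cross=51.283; C₋=(8.4045,-9.9009) cross=-51.283
θ=315°:   branch - wants cross < 0 → take C=(8.4045,-9.9009) (cross=-51.283)
θ=315°: ex = (C−B)/|BC| = (0.6283,-0.7780); ey = (0.7780,0.6283)
θ=315°: P = B + -1.68·ex + -2.83·ey = (-1.1359,-2.5925)

θ=13°: 0.02 2.23
θ=171°: -6.25 0.67
θ=315°: -1.14 -2.59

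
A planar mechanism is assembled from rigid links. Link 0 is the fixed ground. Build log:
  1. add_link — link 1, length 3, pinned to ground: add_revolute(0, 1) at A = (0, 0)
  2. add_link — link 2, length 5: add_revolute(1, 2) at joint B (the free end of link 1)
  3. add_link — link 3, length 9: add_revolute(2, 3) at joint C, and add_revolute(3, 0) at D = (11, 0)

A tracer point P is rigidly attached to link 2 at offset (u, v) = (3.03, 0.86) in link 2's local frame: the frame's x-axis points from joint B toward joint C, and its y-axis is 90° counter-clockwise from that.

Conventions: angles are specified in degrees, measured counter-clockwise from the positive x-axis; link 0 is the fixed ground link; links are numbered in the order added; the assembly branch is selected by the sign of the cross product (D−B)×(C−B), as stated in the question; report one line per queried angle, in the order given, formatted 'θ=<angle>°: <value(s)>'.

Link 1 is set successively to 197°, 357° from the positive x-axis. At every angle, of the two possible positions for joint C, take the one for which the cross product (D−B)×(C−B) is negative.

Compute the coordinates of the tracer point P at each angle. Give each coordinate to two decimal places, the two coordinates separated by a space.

A=(0,0), D=(11.00,0)
θ=197°: B = A + 3.00·(cos197°, sin197°) = (-2.8689, -0.8771)
θ=197°: |BD| = 13.8966
θ=197°: circle(B,5.00) ∩ circle(D,9.00): a=4.9334, h=0.8132
θ=197°:   candidates: C₊=(2.0034,0.2458) cross=11.300; C₋=(2.1060,-1.3773) cross=-11.300
θ=197°:   branch - wants cross < 0 → take C=(2.1060,-1.3773) (cross=-11.300)
θ=197°: ex = (C−B)/|BC| = (0.9950,-0.1000); ey = (0.1000,0.9950)
θ=197°: P = B + 3.03·ex + 0.86·ey = (0.2319,-0.3245)
θ=357°: B = A + 3.00·(cos357°, sin357°) = (2.9959, -0.1570)
θ=357°: |BD| = 8.0057
θ=357°: circle(B,5.00) ∩ circle(D,9.00): a=0.5053, h=4.9744
θ=357°:   candidates: C₊=(3.4035,4.8263) cross=39.823; C₋=(3.5986,-5.1205) cross=-39.823
θ=357°:   branch - wants cross < 0 → take C=(3.5986,-5.1205) (cross=-39.823)
θ=357°: ex = (C−B)/|BC| = (0.1206,-0.9927); ey = (0.9927,0.1206)
θ=357°: P = B + 3.03·ex + 0.86·ey = (4.2149,-3.0612)

θ=197°: 0.23 -0.32
θ=357°: 4.21 -3.06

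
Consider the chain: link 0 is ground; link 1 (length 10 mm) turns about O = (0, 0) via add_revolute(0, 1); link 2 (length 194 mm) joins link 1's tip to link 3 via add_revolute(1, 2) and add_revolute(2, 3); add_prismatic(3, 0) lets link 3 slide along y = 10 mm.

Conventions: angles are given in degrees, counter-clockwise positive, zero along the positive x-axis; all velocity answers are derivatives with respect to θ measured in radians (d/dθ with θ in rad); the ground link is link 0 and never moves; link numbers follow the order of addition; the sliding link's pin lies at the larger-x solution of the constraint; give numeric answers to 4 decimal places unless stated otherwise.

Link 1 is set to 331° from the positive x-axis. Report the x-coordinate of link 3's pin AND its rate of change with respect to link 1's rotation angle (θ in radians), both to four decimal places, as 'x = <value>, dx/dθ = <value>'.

geometry: r = 10 mm, L = 194 mm, e = 10 mm
crank pin P = (r cos θ, r sin θ) = (8.746197, -4.848096)
h = r sin θ − e = -4.848096 − 10 = -14.848096
x = r cos θ + √(L² − h²) = 8.746197 + 193.430954 = 202.177151
dx/dθ = −r sin θ − h·r cos θ/√(L² − h²) (θ in radians; h = -14.848096) = 5.519469

x = 202.1772, dx/dθ = 5.5195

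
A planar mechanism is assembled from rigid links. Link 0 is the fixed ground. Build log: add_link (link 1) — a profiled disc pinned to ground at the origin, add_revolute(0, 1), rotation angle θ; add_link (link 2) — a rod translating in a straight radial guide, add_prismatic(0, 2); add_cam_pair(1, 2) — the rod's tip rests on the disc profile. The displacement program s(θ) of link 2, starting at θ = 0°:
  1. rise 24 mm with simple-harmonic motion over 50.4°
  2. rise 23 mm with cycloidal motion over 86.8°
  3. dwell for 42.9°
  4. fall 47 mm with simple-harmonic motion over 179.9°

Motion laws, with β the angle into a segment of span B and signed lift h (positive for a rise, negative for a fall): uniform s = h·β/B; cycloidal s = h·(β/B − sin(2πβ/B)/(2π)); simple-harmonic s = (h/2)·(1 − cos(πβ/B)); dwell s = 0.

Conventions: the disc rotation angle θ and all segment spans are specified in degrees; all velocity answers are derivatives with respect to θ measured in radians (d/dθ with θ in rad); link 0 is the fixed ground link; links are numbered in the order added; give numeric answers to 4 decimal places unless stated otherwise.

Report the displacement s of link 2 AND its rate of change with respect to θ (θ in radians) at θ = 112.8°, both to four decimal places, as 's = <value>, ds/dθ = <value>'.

seg 1 [0°–50.4°] simple-harmonic, h=24: full span → s += 24 → s = 24.0000
seg 2 [50.4°–137.2°] cycloidal, h=23: θ=112.8° here. β=62.4, B=86.8. 23·(0.7189 − sin(2π·0.7189)/(2π)) = 20.1254 → s = 44.1254
velocity in seg [50.4°–137.2°] (cycloidal), θ in radians: β = 62.4° = 1.0891 rad, B = 86.8° = 1.5149 rad; ds/dθ = (h/B)(1 − cos(2πβ/B)) = (23/1.5149)(1 − cos(2π·0.7189)) = 18.130460 mm/rad

s = 44.1254, ds/dθ = 18.1305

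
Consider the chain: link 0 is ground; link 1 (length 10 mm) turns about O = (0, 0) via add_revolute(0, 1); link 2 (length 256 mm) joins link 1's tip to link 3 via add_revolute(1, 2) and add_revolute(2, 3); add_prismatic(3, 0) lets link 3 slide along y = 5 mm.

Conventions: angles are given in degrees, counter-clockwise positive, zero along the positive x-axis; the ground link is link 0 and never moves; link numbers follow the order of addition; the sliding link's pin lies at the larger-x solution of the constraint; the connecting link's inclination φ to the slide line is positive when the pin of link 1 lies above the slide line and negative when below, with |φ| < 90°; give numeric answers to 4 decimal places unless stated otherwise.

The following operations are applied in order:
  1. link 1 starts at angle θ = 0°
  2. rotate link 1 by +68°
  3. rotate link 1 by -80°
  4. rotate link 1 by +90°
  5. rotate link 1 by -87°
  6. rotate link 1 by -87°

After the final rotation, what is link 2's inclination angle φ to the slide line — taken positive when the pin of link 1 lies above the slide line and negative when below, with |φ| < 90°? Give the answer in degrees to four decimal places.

geometry: r = 10 mm, L = 256 mm, e = 5 mm; θ starts at 0°
rotate link 1 by +68°: θ ← 0° +68° = 68°
rotate link 1 by -80°: θ ← 68° -80° = -12°
rotate link 1 by +90°: θ ← -12° +90° = 78°
rotate link 1 by -87°: θ ← 78° -87° = -9°
rotate link 1 by -87°: θ ← -9° -87° = -96°
h = r sin θ − e = -9.945219 − 5 = -14.945219
sin φ = h / L = -14.945219 / 256 = -0.05837976
φ = arcsin(-0.05837976) = -3.346817°

-3.3468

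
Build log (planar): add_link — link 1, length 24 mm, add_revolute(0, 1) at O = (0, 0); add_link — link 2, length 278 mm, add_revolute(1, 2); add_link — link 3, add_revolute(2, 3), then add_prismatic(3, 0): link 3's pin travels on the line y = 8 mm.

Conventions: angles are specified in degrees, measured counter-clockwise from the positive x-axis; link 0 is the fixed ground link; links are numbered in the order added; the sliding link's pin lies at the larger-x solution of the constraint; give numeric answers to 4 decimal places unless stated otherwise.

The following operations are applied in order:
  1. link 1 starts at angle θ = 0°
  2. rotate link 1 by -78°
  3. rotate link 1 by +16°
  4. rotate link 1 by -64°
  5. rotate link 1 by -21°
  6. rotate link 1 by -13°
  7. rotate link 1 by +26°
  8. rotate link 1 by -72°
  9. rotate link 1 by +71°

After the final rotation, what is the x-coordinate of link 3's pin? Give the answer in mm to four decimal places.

geometry: r = 24 mm, L = 278 mm, e = 8 mm; θ starts at 0°
rotate link 1 by -78°: θ ← 0° -78° = -78°
rotate link 1 by +16°: θ ← -78° +16° = -62°
rotate link 1 by -64°: θ ← -62° -64° = -126°
rotate link 1 by -21°: θ ← -126° -21° = -147°
rotate link 1 by -13°: θ ← -147° -13° = -160°
rotate link 1 by +26°: θ ← -160° +26° = -134°
rotate link 1 by -72°: θ ← -134° -72° = -206°
rotate link 1 by +71°: θ ← -206° +71° = -135°
crank pin P = (r cos θ, r sin θ) = (-16.970563, -16.970563)
h = r sin θ − e = -16.970563 − 8 = -24.970563
x = r cos θ + √(L² − h²) = -16.970563 + 276.876274 = 259.905711

259.9057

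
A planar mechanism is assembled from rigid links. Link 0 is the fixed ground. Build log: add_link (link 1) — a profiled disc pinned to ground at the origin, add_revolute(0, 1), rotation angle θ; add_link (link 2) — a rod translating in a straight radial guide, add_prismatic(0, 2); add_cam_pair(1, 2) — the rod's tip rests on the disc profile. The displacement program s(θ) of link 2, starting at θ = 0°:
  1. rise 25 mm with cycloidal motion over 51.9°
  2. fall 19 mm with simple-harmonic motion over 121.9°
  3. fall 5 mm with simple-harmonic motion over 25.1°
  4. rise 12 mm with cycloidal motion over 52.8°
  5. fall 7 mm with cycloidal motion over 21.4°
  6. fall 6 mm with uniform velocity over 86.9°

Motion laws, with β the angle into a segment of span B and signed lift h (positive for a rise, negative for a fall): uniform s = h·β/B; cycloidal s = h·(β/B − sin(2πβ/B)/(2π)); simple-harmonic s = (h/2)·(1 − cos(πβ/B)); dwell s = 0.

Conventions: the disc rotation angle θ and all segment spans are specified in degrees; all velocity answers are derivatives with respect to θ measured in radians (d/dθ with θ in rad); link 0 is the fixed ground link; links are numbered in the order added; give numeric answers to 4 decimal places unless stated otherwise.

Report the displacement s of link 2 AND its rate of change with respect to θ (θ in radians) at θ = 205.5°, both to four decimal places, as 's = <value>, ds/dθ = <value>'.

seg 1 [0°–51.9°] cycloidal, h=25: full span → s += 25 → s = 25.0000
seg 2 [51.9°–173.8°] simple-harmonic, h=-19: full span → s += -19 → s = 6.0000
seg 3 [173.8°–198.9°] simple-harmonic, h=-5: full span → s += -5 → s = 1.0000
seg 4 [198.9°–251.7°] cycloidal, h=12: θ=205.5° here. β=6.6, B=52.8. 12·(0.1250 − sin(2π·0.1250)/(2π)) = 0.1495 → s = 1.1495
velocity in seg [198.9°–251.7°] (cycloidal), θ in radians: β = 6.6° = 0.1152 rad, B = 52.8° = 0.9215 rad; ds/dθ = (h/B)(1 − cos(2πβ/B)) = (12/0.9215)(1 − cos(2π·0.1250)) = 3.813988 mm/rad

s = 1.1495, ds/dθ = 3.8140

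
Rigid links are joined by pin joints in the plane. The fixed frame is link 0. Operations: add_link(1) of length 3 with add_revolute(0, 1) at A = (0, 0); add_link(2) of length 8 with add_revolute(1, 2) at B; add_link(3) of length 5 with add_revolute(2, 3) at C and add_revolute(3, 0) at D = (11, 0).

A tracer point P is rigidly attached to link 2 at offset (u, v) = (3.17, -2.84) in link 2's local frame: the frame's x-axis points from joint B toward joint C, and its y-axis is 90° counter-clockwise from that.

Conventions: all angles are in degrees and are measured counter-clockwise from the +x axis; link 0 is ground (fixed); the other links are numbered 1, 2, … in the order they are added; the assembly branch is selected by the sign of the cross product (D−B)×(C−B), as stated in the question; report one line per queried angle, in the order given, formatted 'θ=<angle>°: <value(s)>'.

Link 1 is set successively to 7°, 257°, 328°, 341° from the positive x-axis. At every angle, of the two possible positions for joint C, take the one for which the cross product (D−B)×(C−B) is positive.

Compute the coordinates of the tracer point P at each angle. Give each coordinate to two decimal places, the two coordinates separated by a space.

A=(0,0), D=(11.00,0)
θ=7°: B = A + 3.00·(cos7°, sin7°) = (2.9776, 0.3656)
θ=7°: |BD| = 8.0307
θ=7°: circle(B,8.00) ∩ circle(D,5.00): a=6.4435, h=4.7414
θ=7°:   candidates: C₊=(9.6303,4.8087) cross=38.077; C₋=(9.1986,-4.6642) cross=-38.077
θ=7°:   branch + wants cross > 0 → take C=(9.6303,4.8087) (cross=38.077)
θ=7°: ex = (C−B)/|BC| = (0.8316,0.5554); ey = (-0.5554,0.8316)
θ=7°: P = B + 3.17·ex + -2.84·ey = (7.1911,-0.2355)
θ=257°: B = A + 3.00·(cos257°, sin257°) = (-0.6749, -2.9231)
θ=257°: |BD| = 12.0352
θ=257°: circle(B,8.00) ∩ circle(D,5.00): a=7.6379, h=2.3797
θ=257°:   candidates: C₊=(6.1563,1.2404) cross=28.641; C₋=(7.3123,-3.3765) cross=-28.641
θ=257°:   branch + wants cross > 0 → take C=(6.1563,1.2404) (cross=28.641)
θ=257°: ex = (C−B)/|BC| = (0.8539,0.5204); ey = (-0.5204,0.8539)
θ=257°: P = B + 3.17·ex + -2.84·ey = (3.5101,-3.6984)
θ=328°: B = A + 3.00·(cos328°, sin328°) = (2.5441, -1.5898)
θ=328°: |BD| = 8.6040
θ=328°: circle(B,8.00) ∩ circle(D,5.00): a=6.5684, h=4.5669
θ=328°:   candidates: C₊=(8.1556,4.1121) cross=39.293; C₋=(9.8433,-4.8644) cross=-39.293
θ=328°:   branch + wants cross > 0 → take C=(8.1556,4.1121) (cross=39.293)
θ=328°: ex = (C−B)/|BC| = (0.7014,0.7127); ey = (-0.7127,0.7014)
θ=328°: P = B + 3.17·ex + -2.84·ey = (6.7919,-1.3225)
θ=341°: B = A + 3.00·(cos341°, sin341°) = (2.8366, -0.9767)
θ=341°: |BD| = 8.2217
θ=341°: circle(B,8.00) ∩ circle(D,5.00): a=6.4826, h=4.6878
θ=341°:   candidates: C₊=(8.7164,4.4480) cross=38.542; C₋=(9.8302,-4.8612) cross=-38.542
θ=341°:   branch + wants cross > 0 → take C=(8.7164,4.4480) (cross=38.542)
θ=341°: ex = (C−B)/|BC| = (0.7350,0.6781); ey = (-0.6781,0.7350)
θ=341°: P = B + 3.17·ex + -2.84·ey = (7.0922,-0.9145)

θ=7°: 7.19 -0.24
θ=257°: 3.51 -3.70
θ=328°: 6.79 -1.32
θ=341°: 7.09 -0.91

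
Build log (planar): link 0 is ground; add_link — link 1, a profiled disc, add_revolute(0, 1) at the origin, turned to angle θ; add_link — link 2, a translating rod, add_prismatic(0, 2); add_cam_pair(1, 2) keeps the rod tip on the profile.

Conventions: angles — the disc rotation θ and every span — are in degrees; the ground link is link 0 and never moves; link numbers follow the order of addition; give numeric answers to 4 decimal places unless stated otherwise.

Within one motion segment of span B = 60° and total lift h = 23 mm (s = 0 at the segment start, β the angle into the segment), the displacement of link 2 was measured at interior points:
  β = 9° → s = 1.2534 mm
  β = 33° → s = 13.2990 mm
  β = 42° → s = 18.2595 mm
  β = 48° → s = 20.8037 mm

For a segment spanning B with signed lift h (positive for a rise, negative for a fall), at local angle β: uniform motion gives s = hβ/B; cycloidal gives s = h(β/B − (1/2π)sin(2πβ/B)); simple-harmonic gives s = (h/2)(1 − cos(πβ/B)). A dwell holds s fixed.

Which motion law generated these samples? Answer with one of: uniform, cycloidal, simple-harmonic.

candidates at β/B = r: uniform s = h·r (linear in β); cycloidal s = h·(r − sin(2πr)/(2π)); simple-harmonic s = (h/2)(1 − cos(πr))
β=9°: printed 1.2534 | uniform 3.4500, cycloidal 0.4885, simple-harmonic 1.2534
β=33°: printed 13.2990 | uniform 12.6500, cycloidal 13.7812, simple-harmonic 13.2990
β=42°: printed 18.2595 | uniform 16.1000, cycloidal 19.5814, simple-harmonic 18.2595
β=48°: printed 20.8037 | uniform 18.4000, cycloidal 21.8814, simple-harmonic 20.8037
only one law matches every sample → simple-harmonic

simple-harmonic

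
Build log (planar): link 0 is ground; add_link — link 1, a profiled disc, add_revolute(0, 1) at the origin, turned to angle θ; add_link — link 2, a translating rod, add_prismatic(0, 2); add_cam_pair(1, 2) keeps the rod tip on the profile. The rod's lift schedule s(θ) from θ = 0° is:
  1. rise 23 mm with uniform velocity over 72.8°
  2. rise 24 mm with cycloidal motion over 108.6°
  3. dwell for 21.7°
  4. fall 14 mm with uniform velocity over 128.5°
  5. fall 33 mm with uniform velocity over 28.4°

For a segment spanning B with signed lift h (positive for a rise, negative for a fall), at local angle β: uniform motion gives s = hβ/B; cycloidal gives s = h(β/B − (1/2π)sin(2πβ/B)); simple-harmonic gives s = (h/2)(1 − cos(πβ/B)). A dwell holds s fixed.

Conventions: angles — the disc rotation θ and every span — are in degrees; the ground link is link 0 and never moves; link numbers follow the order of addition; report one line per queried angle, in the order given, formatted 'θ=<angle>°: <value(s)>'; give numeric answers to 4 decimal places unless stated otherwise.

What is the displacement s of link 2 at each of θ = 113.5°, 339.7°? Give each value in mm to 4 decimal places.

seg 1 [0°–72.8°] uniform, h=23: full span → s += 23 → s = 23.0000
seg 2 [72.8°–181.4°] cycloidal, h=24: θ=113.5° here. β=40.7, B=108.6. 24·(0.3748 − sin(2π·0.3748)/(2π)) = 6.2896 → s = 29.2896
seg 2 [72.8°–181.4°] cycloidal, h=24: full span → s += 24 → s = 47.0000
seg 3 [181.4°–203.1°] dwell: s stays 47.0000
seg 4 [203.1°–331.6°] uniform, h=-14: full span → s += -14 → s = 33.0000
seg 5 [331.6°–360°] uniform, h=-33: θ=339.7° here. β=8.1, B=28.4. -33·8.1/28.4 = -9.4120 → s = 23.5880

θ=113.5°: 29.2896
θ=339.7°: 23.5880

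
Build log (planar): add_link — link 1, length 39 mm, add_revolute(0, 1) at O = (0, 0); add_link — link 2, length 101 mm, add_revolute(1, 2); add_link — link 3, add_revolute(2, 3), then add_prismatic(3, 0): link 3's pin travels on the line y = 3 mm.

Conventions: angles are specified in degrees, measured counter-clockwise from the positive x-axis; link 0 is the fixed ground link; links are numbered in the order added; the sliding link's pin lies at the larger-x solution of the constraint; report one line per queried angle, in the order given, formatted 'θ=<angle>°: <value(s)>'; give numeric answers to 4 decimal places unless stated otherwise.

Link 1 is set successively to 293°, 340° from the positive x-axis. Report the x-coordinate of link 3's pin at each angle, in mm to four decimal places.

geometry: r = 39 mm, L = 101 mm, e = 3 mm
θ=293°: crank pin P = (r cos θ, r sin θ) = (15.238514, -35.899689)
θ=293°: h = r sin θ − e = -35.899689 − 3 = -38.899689
θ=293°: x = r cos θ + √(L² − h²) = 15.238514 + 93.208445 = 108.446959
θ=340°: crank pin P = (r cos θ, r sin θ) = (36.648012, -13.338786)
θ=340°: h = r sin θ − e = -13.338786 − 3 = -16.338786
θ=340°: x = r cos θ + √(L² − h²) = 36.648012 + 99.669675 = 136.317687

θ=293°: 108.4470
θ=340°: 136.3177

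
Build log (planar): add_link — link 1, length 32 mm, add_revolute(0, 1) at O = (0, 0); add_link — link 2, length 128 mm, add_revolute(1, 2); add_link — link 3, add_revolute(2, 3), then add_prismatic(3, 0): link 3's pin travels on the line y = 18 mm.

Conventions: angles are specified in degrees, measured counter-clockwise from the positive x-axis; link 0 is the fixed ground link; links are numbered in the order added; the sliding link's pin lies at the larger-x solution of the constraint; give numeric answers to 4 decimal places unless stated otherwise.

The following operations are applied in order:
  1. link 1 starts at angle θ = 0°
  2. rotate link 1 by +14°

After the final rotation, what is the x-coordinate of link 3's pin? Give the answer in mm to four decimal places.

geometry: r = 32 mm, L = 128 mm, e = 18 mm; θ starts at 0°
rotate link 1 by +14°: θ ← 0° +14° = 14°
crank pin P = (r cos θ, r sin θ) = (31.049463, 7.741501)
h = r sin θ − e = 7.741501 − 18 = -10.258499
x = r cos θ + √(L² − h²) = 31.049463 + 127.588256 = 158.637720

158.6377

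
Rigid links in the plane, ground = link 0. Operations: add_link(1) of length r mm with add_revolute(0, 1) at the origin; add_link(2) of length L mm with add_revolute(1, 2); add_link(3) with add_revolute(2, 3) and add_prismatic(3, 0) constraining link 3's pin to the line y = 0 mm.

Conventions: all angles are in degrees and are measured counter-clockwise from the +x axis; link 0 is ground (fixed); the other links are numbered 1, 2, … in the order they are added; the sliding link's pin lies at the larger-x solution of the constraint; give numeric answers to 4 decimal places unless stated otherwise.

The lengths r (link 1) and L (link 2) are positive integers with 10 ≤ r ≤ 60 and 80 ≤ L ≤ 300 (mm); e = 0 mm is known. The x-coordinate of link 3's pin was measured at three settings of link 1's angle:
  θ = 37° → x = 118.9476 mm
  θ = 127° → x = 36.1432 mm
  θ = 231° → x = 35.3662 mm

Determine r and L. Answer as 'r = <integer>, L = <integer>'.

constraint per measurement: (x − r cos θ)² + (r sin θ − e)² = L²
subtracting the θ₁ and θ₂ equations cancels the r² and L² terms:
r = (x₁² − x₂²) / (2[(x₁cos θ₁ + e sin θ₁) − (x₂cos θ₂ + e sin θ₂)]) = 55.0000 → r = 55
L² = (x₁ − r cos θ₁)² + (r sin θ₁ − e)² = 6723.9961 → L = 82.0000 → L = 82
check at θ₃=231°: x = 35.3662 (printed 35.3662) ✓

r = 55, L = 82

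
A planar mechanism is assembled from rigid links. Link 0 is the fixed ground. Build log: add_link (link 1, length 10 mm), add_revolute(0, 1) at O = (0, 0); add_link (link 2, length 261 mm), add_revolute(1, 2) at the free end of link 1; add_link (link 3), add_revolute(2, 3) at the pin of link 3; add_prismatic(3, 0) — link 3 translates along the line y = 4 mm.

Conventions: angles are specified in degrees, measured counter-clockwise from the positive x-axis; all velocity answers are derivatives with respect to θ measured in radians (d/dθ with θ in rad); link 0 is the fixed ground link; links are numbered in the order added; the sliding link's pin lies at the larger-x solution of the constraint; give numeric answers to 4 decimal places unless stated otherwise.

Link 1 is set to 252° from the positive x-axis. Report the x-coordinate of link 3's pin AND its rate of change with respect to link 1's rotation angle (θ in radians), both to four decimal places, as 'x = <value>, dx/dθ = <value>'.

geometry: r = 10 mm, L = 261 mm, e = 4 mm
crank pin P = (r cos θ, r sin θ) = (-3.090170, -9.510565)
h = r sin θ − e = -9.510565 − 4 = -13.510565
x = r cos θ + √(L² − h²) = -3.090170 + 260.650081 = 257.559911
dx/dθ = −r sin θ − h·r cos θ/√(L² − h²) (θ in radians; h = -13.510565) = 9.350389

x = 257.5599, dx/dθ = 9.3504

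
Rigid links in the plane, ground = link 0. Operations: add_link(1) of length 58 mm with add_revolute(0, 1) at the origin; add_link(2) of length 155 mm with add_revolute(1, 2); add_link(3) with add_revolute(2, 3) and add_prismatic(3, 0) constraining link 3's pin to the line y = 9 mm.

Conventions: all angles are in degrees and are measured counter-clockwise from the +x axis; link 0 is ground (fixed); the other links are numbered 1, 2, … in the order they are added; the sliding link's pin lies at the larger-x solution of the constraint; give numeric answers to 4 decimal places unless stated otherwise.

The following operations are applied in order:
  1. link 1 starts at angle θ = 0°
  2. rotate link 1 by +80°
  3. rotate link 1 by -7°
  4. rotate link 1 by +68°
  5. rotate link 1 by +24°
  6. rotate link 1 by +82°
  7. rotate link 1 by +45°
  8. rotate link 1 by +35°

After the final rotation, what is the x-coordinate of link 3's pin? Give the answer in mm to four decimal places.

geometry: r = 58 mm, L = 155 mm, e = 9 mm; θ starts at 0°
rotate link 1 by +80°: θ ← 0° +80° = 80°
rotate link 1 by -7°: θ ← 80° -7° = 73°
rotate link 1 by +68°: θ ← 73° +68° = 141°
rotate link 1 by +24°: θ ← 141° +24° = 165°
rotate link 1 by +82°: θ ← 165° +82° = 247°
rotate link 1 by +45°: θ ← 247° +45° = 292°
rotate link 1 by +35°: θ ← 292° +35° = 327°
crank pin P = (r cos θ, r sin θ) = (48.642893, -31.589064)
h = r sin θ − e = -31.589064 − 9 = -40.589064
x = r cos θ + √(L² − h²) = 48.642893 + 149.591203 = 198.234095

198.2341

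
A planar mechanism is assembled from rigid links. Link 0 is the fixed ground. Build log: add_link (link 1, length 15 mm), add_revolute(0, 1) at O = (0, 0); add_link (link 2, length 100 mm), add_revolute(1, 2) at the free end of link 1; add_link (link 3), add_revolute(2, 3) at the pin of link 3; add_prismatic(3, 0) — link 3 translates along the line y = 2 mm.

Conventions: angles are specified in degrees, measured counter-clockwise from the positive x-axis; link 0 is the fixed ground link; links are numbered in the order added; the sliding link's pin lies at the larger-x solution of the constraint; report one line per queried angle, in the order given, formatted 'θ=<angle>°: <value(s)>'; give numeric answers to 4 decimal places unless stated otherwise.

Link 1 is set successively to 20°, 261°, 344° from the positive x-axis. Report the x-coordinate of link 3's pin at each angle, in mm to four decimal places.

geometry: r = 15 mm, L = 100 mm, e = 2 mm
θ=20°: crank pin P = (r cos θ, r sin θ) = (14.095389, 5.130302)
θ=20°: h = r sin θ − e = 5.130302 − 2 = 3.130302
θ=20°: x = r cos θ + √(L² − h²) = 14.095389 + 99.950994 = 114.046383
θ=261°: crank pin P = (r cos θ, r sin θ) = (-2.346517, -14.815325)
θ=261°: h = r sin θ − e = -14.815325 − 2 = -16.815325
θ=261°: x = r cos θ + √(L² − h²) = -2.346517 + 98.576087 = 96.229570
θ=344°: crank pin P = (r cos θ, r sin θ) = (14.418925, -4.134560)
θ=344°: h = r sin θ − e = -4.134560 − 2 = -6.134560
θ=344°: x = r cos θ + √(L² − h²) = 14.418925 + 99.811658 = 114.230584

θ=20°: 114.0464
θ=261°: 96.2296
θ=344°: 114.2306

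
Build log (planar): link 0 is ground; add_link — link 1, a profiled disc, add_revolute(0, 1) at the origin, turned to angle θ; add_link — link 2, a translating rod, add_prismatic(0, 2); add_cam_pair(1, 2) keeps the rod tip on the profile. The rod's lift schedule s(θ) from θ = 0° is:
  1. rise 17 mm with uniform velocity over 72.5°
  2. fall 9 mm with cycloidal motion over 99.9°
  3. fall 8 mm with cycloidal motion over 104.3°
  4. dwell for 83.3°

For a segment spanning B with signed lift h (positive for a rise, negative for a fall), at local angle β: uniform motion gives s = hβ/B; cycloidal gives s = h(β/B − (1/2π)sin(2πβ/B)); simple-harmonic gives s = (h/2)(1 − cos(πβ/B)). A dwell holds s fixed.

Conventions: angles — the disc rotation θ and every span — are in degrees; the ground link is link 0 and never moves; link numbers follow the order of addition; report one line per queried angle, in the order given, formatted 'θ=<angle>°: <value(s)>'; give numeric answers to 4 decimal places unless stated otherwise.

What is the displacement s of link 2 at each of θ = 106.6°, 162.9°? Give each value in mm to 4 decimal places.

seg 1 [0°–72.5°] uniform, h=17: full span → s += 17 → s = 17.0000
seg 2 [72.5°–172.4°] cycloidal, h=-9: θ=106.6° here. β=34.1, B=99.9. -9·(0.3413 − sin(2π·0.3413)/(2π)) = -1.8692 → s = 15.1308
seg 2 [72.5°–172.4°] cycloidal, h=-9: θ=162.9° here. β=90.4, B=99.9. -9·(0.9049 − sin(2π·0.9049)/(2π)) = -8.9500 → s = 8.0500

θ=106.6°: 15.1308
θ=162.9°: 8.0500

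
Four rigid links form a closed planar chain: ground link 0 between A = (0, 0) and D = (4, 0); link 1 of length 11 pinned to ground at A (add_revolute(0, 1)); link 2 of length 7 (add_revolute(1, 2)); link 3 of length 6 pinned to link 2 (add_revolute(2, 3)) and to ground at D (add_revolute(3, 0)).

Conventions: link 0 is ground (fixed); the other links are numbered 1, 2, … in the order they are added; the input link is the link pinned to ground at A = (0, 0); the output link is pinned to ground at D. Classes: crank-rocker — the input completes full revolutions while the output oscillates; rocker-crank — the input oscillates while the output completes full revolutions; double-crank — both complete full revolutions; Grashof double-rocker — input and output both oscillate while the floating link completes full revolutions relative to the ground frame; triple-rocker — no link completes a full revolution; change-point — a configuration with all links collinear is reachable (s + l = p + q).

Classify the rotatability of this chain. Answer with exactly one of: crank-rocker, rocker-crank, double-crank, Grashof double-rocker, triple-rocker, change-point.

lengths: ground=4, input=11, coupler=7, output=6
sorted: s=4 (shortest), l=11 (longest), p+q=13
s + l = 15 vs p + q = 13
s + l > p + q → non-Grashof → no link fully rotates → triple-rocker

triple-rocker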